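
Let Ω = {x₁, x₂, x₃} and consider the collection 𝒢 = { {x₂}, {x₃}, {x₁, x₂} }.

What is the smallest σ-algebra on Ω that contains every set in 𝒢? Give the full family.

Start: 𝒢 ∪ {∅, Ω} = { {}, {x₂}, {x₃}, {x₁, x₂}, Ω }.
Pass 1: +2 →
  {x₁, x₃}  = ᶜ of {x₂}
  {x₂, x₃}  = {x₃} ∪ {x₂}
  [7 total]
Pass 2 (1 new):
  {x₁}  = ᶜ of {x₂, x₃}
  [8 total]
Pass 3 adds nothing — fixpoint reached.

Therefore σ(𝒢) = { {}, {x₁}, {x₂}, {x₃}, {x₁, x₂}, {x₁, x₃}, {x₂, x₃}, Ω } (|σ(𝒢)| = 8).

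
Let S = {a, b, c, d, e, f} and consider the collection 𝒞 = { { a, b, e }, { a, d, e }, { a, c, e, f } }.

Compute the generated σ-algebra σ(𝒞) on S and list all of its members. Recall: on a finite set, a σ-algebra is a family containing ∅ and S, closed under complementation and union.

|σ(𝒞)| = 16.  σ(𝒞) = { {  }, { b }, { d }, { a, e }, { b, d }, { c, f }, { a, b, e }, { a, d, e }, { b, c, f }, { c, d, f }, { a, b, d, e }, { a, c, e, f }, { b, c, d, f }, { a, b, c, e, f }, { a, c, d, e, f }, S }

Check:
Start: 𝒞 ∪ {∅, S} = { {  }, { a, b, e }, { a, d, e }, { a, c, e, f }, S }.
Round 1 (6 new):
  { b, d }  = complement { a, c, e, f }
  { b, c, f }  = complement { a, d, e }
  { c, d, f }  = complement { a, b, e }
  { a, b, d, e }  = { a, d, e } ∪ { a, b, e }
  { a, b, c, e, f }  = { a, c, e, f } ∪ { a, b, e }
  { a, c, d, e, f }  = { a, c, e, f } ∪ { a, d, e }
  (now 11)
Round 2 (4 new):
  { b }  = complement { a, c, d, e, f }
  { d }  = complement { a, b, c, e, f }
  { c, f }  = complement { a, b, d, e }
  { b, c, d, f }  = { b, c, f } ∪ { c, d, f }
  (now 15)
Round 3: +1 →
  { a, e }  = complement { b, c, d, f }
  (now 16)
Round 4: already closed under ᶜ and ∪.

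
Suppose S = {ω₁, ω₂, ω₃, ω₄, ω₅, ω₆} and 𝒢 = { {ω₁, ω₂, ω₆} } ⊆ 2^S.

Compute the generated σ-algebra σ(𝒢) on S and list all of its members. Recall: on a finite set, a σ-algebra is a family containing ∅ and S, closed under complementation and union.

σ(𝒢) (4 sets): { {}, {ω₁, ω₂, ω₆}, {ω₃, ω₄, ω₅}, S }

Trace:
Take S₀ = 𝒢 ∪ {∅, S} = { {}, {ω₁, ω₂, ω₆}, S }.
Iteration 1: +1 →
  {ω₃, ω₄, ω₅}  = complement {ω₁, ω₂, ω₆}
  |family| = 4
Iteration 2: no new sets; the family is a σ-algebra.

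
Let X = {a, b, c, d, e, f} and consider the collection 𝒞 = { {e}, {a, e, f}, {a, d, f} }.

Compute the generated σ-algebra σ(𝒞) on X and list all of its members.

σ(𝒞) (16 sets): { {}, {d}, {e}, {a, f}, {b, c}, {d, e}, {a, d, f}, {a, e, f}, {b, c, d}, {b, c, e}, {a, b, c, f}, {a, d, e, f}, {b, c, d, e}, {a, b, c, d, f}, {a, b, c, e, f}, X }

Derivation:
Take S₀ = 𝒞 ∪ {∅, X} = { {}, {e}, {a, d, f}, {a, e, f}, X }.
Pass 1: 4 new —
  {b, c, d}  = {a, e, f}ᶜ
  {b, c, e}  = {a, d, f}ᶜ
  {a, d, e, f}  = {a, e, f} ∪ {a, d, f}
  {a, b, c, d, f}  = {e}ᶜ
  (now 9)
Pass 2. New:
  {b, c}  = {a, d, e, f}ᶜ
  {b, c, d, e}  = {b, c, d} ∪ {e}
  {a, b, c, e, f}  = {b, c, e} ∪ {a, e, f}
  (now 12)
Pass 3: 2 new —
  {d}  = {a, b, c, e, f}ᶜ
  {a, f}  = {b, c, d, e}ᶜ
  (now 14)
Pass 4 (2 new):
  {d, e}  = {d} ∪ {e}
  {a, b, c, f}  = {b, c} ∪ {a, f}
  (now 16)
Pass 5 adds nothing — fixpoint reached.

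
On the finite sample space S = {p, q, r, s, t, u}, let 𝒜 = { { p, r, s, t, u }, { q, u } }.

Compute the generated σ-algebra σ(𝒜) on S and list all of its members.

σ(𝒜) (8 sets): { {  }, { q }, { u }, { q, u }, { p, r, s, t }, { p, q, r, s, t }, { p, r, s, t, u }, S }

Trace:
Start: 𝒜 ∪ {∅, S} = { {  }, { q, u }, { p, r, s, t, u }, S }.
Iteration 1: +2 →
  { q }  = S∖{ p, r, s, t, u }
  { p, r, s, t }  = S∖{ q, u }
Iteration 2: 1 new —
  { p, q, r, s, t }  = { p, r, s, t } ∪ { q }
Iteration 3 adds 1:
  { u }  = S∖{ p, q, r, s, t }
Iteration 4 adds nothing — fixpoint reached.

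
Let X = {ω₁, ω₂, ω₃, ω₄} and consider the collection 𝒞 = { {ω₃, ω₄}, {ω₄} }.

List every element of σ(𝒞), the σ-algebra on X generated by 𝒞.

|σ(𝒞)| = 8.  σ(𝒞) = { {}, {ω₃}, {ω₄}, {ω₁, ω₂}, {ω₃, ω₄}, {ω₁, ω₂, ω₃}, {ω₁, ω₂, ω₄}, X }

Check:
Take S₀ = 𝒞 ∪ {∅, X} = { {}, {ω₄}, {ω₃, ω₄}, X }.
Iteration 1: 2 new —
  {ω₁, ω₂}  = {ω₃, ω₄}ᶜ
  {ω₁, ω₂, ω₃}  = {ω₄}ᶜ
  |family| = 6
Iteration 2 adds 1:
  {ω₁, ω₂, ω₄}  = {ω₁, ω₂} ∪ {ω₄}
  |family| = 7
Iteration 3. New:
  {ω₃}  = {ω₁, ω₂, ω₄}ᶜ
  |family| = 8
Iteration 4: closed — nothing new.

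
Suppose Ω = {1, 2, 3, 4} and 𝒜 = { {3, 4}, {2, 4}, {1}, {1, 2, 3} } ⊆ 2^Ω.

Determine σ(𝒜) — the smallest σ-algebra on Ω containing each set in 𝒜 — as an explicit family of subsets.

σ(𝒜) = { {}, {1}, {2}, {3}, {4}, {1, 2}, {1, 3}, {1, 4}, {2, 3}, {2, 4}, {3, 4}, {1, 2, 3}, {1, 2, 4}, {1, 3, 4}, {2, 3, 4}, Ω }

Trace:
Start: 𝒜 ∪ {∅, Ω} = { {}, {1}, {2, 4}, {3, 4}, {1, 2, 3}, Ω }.
Step 1 (6 new):
  {4}  = complement {1, 2, 3}
  {1, 2}  = complement {3, 4}
  {1, 3}  = complement {2, 4}
  {1, 2, 4}  = {2, 4} ∪ {1}
  {1, 3, 4}  = {3, 4} ∪ {1}
  {2, 3, 4}  = complement {1}
  — 12 sets.
Step 2: +3 →
  {2}  = complement {1, 3, 4}
  {3}  = complement {1, 2, 4}
  {1, 4}  = {4} ∪ {1}
  — 15 sets.
Step 3: +1 →
  {2, 3}  = complement {1, 4}
  — 16 sets.
Step 4 adds nothing — fixpoint reached.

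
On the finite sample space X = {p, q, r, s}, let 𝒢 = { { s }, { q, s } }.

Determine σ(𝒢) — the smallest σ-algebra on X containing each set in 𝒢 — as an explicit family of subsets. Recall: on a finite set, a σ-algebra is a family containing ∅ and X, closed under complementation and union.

σ(𝒢) (8 sets): { {  }, { q }, { s }, { p, r }, { q, s }, { p, q, r }, { p, r, s }, X }

Check:
Take S₀ = 𝒢 ∪ {∅, X} = { {  }, { s }, { q, s }, X }.
Round 1: +2 →
  { p, r }  = { q, s }ᶜ
  { p, q, r }  = { s }ᶜ
  [6 total]
Round 2: 1 new —
  { p, r, s }  = { p, r } ∪ { s }
  [7 total]
Round 3: +1 →
  { q }  = { p, r, s }ᶜ
  [8 total]
Round 4: already closed under ᶜ and ∪.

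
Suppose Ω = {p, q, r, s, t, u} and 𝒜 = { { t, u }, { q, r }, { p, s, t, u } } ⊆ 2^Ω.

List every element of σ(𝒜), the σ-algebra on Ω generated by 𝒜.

σ(𝒜) = { {}, { p, s }, { q, r }, { t, u }, { p, q, r, s }, { p, s, t, u }, { q, r, t, u }, Ω }

Trace:
Seed the family with 𝒜 together with ∅ and Ω: { {}, { q, r }, { t, u }, { p, s, t, u }, Ω }.
Step 1: +2 →
  { p, q, r, s }  = ᶜ of { t, u }
  { q, r, t, u }  = { q, r } ∪ { t, u }
  |family| = 7
Step 2 (1 new):
  { p, s }  = ᶜ of { q, r, t, u }
  |family| = 8
Step 3: already closed under ᶜ and ∪.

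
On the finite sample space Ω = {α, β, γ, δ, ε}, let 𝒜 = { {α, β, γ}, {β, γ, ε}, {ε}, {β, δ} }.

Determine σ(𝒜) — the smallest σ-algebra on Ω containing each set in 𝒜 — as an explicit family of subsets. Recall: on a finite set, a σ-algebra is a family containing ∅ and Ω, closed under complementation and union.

|σ(𝒜)| = 32.  σ(𝒜) = { {}, {α}, {β}, {γ}, {δ}, {ε}, {α, β}, {α, γ}, {α, δ}, {α, ε}, {β, γ}, {β, δ}, {β, ε}, {γ, δ}, {γ, ε}, {δ, ε}, {α, β, γ}, {α, β, δ}, {α, β, ε}, {α, γ, δ}, {α, γ, ε}, {α, δ, ε}, {β, γ, δ}, {β, γ, ε}, {β, δ, ε}, {γ, δ, ε}, {α, β, γ, δ}, {α, β, γ, ε}, {α, β, δ, ε}, {α, γ, δ, ε}, {β, γ, δ, ε}, Ω }

Working:
Start: 𝒜 ∪ {∅, Ω} = { {}, {ε}, {β, δ}, {α, β, γ}, {β, γ, ε}, Ω }.
Round 1 (7 new):
  {α, δ}  = ᶜ of {β, γ, ε}
  {δ, ε}  = ᶜ of {α, β, γ}
  {α, γ, ε}  = ᶜ of {β, δ}
  {β, δ, ε}  = {β, δ} ∪ {ε}
  {α, β, γ, δ}  = ᶜ of {ε}
  {α, β, γ, ε}  = {β, γ, ε} ∪ {α, β, γ}
  {β, γ, δ, ε}  = {β, γ, ε} ∪ {β, δ}
  — 13 sets.
Round 2 adds 7:
  {α}  = ᶜ of {β, γ, δ, ε}
  {δ}  = ᶜ of {α, β, γ, ε}
  {α, γ}  = ᶜ of {β, δ, ε}
  {α, β, δ}  = {α, δ} ∪ {β, δ}
  {α, δ, ε}  = {ε} ∪ {α, δ}
  {α, β, δ, ε}  = {α, δ} ∪ {β, δ, ε}
  {α, γ, δ, ε}  = {α, γ, ε} ∪ {δ, ε}
  — 20 sets.
Round 3. New:
  {β}  = ᶜ of {α, γ, δ, ε}
  {γ}  = ᶜ of {α, β, δ, ε}
  {α, ε}  = {ε} ∪ {α}
  {β, γ}  = ᶜ of {α, δ, ε}
  {γ, ε}  = ᶜ of {α, β, δ}
  {α, γ, δ}  = {α, δ} ∪ {α, γ}
  — 26 sets.
Round 4 (6 new):
  {α, β}  = {β} ∪ {α}
  {β, ε}  = ᶜ of {α, γ, δ}
  {γ, δ}  = {γ} ∪ {δ}
  {α, β, ε}  = {β} ∪ {α, ε}
  {β, γ, δ}  = ᶜ of {α, ε}
  {γ, δ, ε}  = {δ, ε} ∪ {γ}
  — 32 sets.
Round 5: closed — nothing new.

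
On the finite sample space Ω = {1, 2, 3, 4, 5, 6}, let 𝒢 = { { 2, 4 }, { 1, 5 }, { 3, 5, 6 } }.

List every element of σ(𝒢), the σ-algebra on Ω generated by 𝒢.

Seed the family with 𝒢 together with ∅ and Ω: { {  }, { 1, 5 }, { 2, 4 }, { 3, 5, 6 }, Ω }.
Pass 1 adds 5:
  { 1, 2, 4 }  = ᶜ of { 3, 5, 6 }
  { 1, 2, 4, 5 }  = { 1, 5 } ∪ { 2, 4 }
  { 1, 3, 5, 6 }  = ᶜ of { 2, 4 }
  { 2, 3, 4, 6 }  = ᶜ of { 1, 5 }
  { 2, 3, 4, 5, 6 }  = { 3, 5, 6 } ∪ { 2, 4 }
  [10 total]
Pass 2: 3 new —
  { 1 }  = ᶜ of { 2, 3, 4, 5, 6 }
  { 3, 6 }  = ᶜ of { 1, 2, 4, 5 }
  { 1, 2, 3, 4, 6 }  = { 1, 2, 4 } ∪ { 2, 3, 4, 6 }
  [13 total]
Pass 3 adds 2:
  { 5 }  = ᶜ of { 1, 2, 3, 4, 6 }
  { 1, 3, 6 }  = { 3, 6 } ∪ { 1 }
  [15 total]
Pass 4. New:
  { 2, 4, 5 }  = ᶜ of { 1, 3, 6 }
  [16 total]
Pass 5 adds nothing — fixpoint reached.

σ(𝒢) = { {  }, { 1 }, { 5 }, { 1, 5 }, { 2, 4 }, { 3, 6 }, { 1, 2, 4 }, { 1, 3, 6 }, { 2, 4, 5 }, { 3, 5, 6 }, { 1, 2, 4, 5 }, { 1, 3, 5, 6 }, { 2, 3, 4, 6 }, { 1, 2, 3, 4, 6 }, { 2, 3, 4, 5, 6 }, Ω }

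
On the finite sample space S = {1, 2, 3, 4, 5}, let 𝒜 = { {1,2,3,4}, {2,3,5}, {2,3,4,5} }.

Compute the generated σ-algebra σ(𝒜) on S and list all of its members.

Initial family (5 sets): { {}, {2,3,5}, {1,2,3,4}, {2,3,4,5}, S }.
Pass 1. New:
  {1}  = complement {2,3,4,5}
  {5}  = complement {1,2,3,4}
  {1,4}  = complement {2,3,5}
  (now 8)
Pass 2 (3 new):
  {1,5}  = {5} ∪ {1}
  {1,4,5}  = {1,4} ∪ {5}
  {1,2,3,5}  = {2,3,5} ∪ {1}
  (now 11)
Pass 3 (3 new):
  {4}  = complement {1,2,3,5}
  {2,3}  = complement {1,4,5}
  {2,3,4}  = complement {1,5}
  (now 14)
Pass 4 adds 2:
  {4,5}  = {4} ∪ {5}
  {1,2,3}  = {2,3} ∪ {1}
  (now 16)
Pass 5: already closed under ᶜ and ∪.

|σ(𝒜)| = 16.  σ(𝒜) = { {}, {1}, {4}, {5}, {1,4}, {1,5}, {2,3}, {4,5}, {1,2,3}, {1,4,5}, {2,3,4}, {2,3,5}, {1,2,3,4}, {1,2,3,5}, {2,3,4,5}, S }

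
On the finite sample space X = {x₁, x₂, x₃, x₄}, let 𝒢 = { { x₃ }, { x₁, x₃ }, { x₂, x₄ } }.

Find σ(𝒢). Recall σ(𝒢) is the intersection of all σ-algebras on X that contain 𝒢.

σ(𝒢) (8 sets): { {}, { x₁ }, { x₃ }, { x₁, x₃ }, { x₂, x₄ }, { x₁, x₂, x₄ }, { x₂, x₃, x₄ }, X }

Derivation:
Seed the family with 𝒢 together with ∅ and X: { {}, { x₃ }, { x₁, x₃ }, { x₂, x₄ }, X }.
Pass 1 adds 2:
  { x₁, x₂, x₄ }  = ᶜ of { x₃ }
  { x₂, x₃, x₄ }  = { x₃ } ∪ { x₂, x₄ }
  |family| = 7
Pass 2: 1 new —
  { x₁ }  = ᶜ of { x₂, x₃, x₄ }
  |family| = 8
Pass 3: stable.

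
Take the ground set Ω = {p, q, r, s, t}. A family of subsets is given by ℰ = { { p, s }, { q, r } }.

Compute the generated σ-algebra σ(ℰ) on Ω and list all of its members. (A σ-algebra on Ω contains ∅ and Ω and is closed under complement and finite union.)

|σ(ℰ)| = 8.  σ(ℰ) = { {  }, { t }, { p, s }, { q, r }, { p, s, t }, { q, r, t }, { p, q, r, s }, Ω }

Working:
Begin from { {  }, { p, s }, { q, r }, Ω } (that is, ℰ plus ∅ and Ω).
Step 1: +3 →
  { p, s, t }  = ᶜ of { q, r }
  { q, r, t }  = ᶜ of { p, s }
  { p, q, r, s }  = { q, r } ∪ { p, s }
  — 7 sets.
Step 2 adds 1:
  { t }  = ᶜ of { p, q, r, s }
  — 8 sets.
After Step 3 the family is unchanged; done.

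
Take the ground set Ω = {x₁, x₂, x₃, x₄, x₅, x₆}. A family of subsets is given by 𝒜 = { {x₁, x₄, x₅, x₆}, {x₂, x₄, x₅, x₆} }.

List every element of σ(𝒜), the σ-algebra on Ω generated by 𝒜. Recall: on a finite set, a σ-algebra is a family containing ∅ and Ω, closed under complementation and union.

Begin from { {}, {x₁, x₄, x₅, x₆}, {x₂, x₄, x₅, x₆}, Ω } (that is, 𝒜 plus ∅ and Ω).
Iteration 1: +3 →
  {x₁, x₃}  = complement {x₂, x₄, x₅, x₆}
  {x₂, x₃}  = complement {x₁, x₄, x₅, x₆}
  {x₁, x₂, x₄, x₅, x₆}  = {x₁, x₄, x₅, x₆} ∪ {x₂, x₄, x₅, x₆}
  |family| = 7
Iteration 2: +4 →
  {x₃}  = complement {x₁, x₂, x₄, x₅, x₆}
  {x₁, x₂, x₃}  = {x₂, x₃} ∪ {x₁, x₃}
  {x₁, x₃, x₄, x₅, x₆}  = {x₁, x₃} ∪ {x₁, x₄, x₅, x₆}
  {x₂, x₃, x₄, x₅, x₆}  = {x₂, x₄, x₅, x₆} ∪ {x₂, x₃}
  |family| = 11
Iteration 3: 3 new —
  {x₁}  = complement {x₂, x₃, x₄, x₅, x₆}
  {x₂}  = complement {x₁, x₃, x₄, x₅, x₆}
  {x₄, x₅, x₆}  = complement {x₁, x₂, x₃}
  |family| = 14
Iteration 4. New:
  {x₁, x₂}  = {x₂} ∪ {x₁}
  {x₃, x₄, x₅, x₆}  = {x₃} ∪ {x₄, x₅, x₆}
  |family| = 16
Iteration 5: no new sets; the family is a σ-algebra.

Therefore σ(𝒜) = { {}, {x₁}, {x₂}, {x₃}, {x₁, x₂}, {x₁, x₃}, {x₂, x₃}, {x₁, x₂, x₃}, {x₄, x₅, x₆}, {x₁, x₄, x₅, x₆}, {x₂, x₄, x₅, x₆}, {x₃, x₄, x₅, x₆}, {x₁, x₂, x₄, x₅, x₆}, {x₁, x₃, x₄, x₅, x₆}, {x₂, x₃, x₄, x₅, x₆}, Ω } (|σ(𝒜)| = 16).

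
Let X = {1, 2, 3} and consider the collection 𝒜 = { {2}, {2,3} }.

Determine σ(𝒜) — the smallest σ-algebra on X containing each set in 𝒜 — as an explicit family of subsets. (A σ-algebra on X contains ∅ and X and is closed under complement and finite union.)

Start: 𝒜 ∪ {∅, X} = { {}, {2}, {2,3}, X }.
Iteration 1. New:
  {1}  = X∖{2,3}
  {1,3}  = X∖{2}
  — 6 sets.
Iteration 2 (1 new):
  {1,2}  = {2} ∪ {1}
  — 7 sets.
Iteration 3 (1 new):
  {3}  = X∖{1,2}
  — 8 sets.
Iteration 4: stable.

Therefore σ(𝒜) = { {}, {1}, {2}, {3}, {1,2}, {1,3}, {2,3}, X } (|σ(𝒜)| = 8).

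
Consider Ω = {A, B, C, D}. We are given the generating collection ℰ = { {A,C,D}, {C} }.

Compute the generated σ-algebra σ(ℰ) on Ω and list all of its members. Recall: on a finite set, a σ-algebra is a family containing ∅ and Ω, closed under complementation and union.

σ(ℰ) = { {}, {B}, {C}, {A,D}, {B,C}, {A,B,D}, {A,C,D}, Ω }

Derivation:
Start: ℰ ∪ {∅, Ω} = { {}, {C}, {A,C,D}, Ω }.
Round 1: 2 new —
  {B}  = complement {A,C,D}
  {A,B,D}  = complement {C}
  — 6 sets.
Round 2 adds 1:
  {B,C}  = {C} ∪ {B}
  — 7 sets.
Round 3 adds 1:
  {A,D}  = complement {B,C}
  — 8 sets.
After Round 4 the family is unchanged; done.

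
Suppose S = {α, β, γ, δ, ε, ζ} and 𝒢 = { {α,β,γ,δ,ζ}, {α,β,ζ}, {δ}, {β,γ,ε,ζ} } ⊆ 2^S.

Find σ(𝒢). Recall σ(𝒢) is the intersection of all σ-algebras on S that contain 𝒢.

|σ(𝒢)| = 32.  σ(𝒢) = { {}, {α}, {γ}, {δ}, {ε}, {α,γ}, {α,δ}, {α,ε}, {β,ζ}, {γ,δ}, {γ,ε}, {δ,ε}, {α,β,ζ}, {α,γ,δ}, {α,γ,ε}, {α,δ,ε}, {β,γ,ζ}, {β,δ,ζ}, {β,ε,ζ}, {γ,δ,ε}, {α,β,γ,ζ}, {α,β,δ,ζ}, {α,β,ε,ζ}, {α,γ,δ,ε}, {β,γ,δ,ζ}, {β,γ,ε,ζ}, {β,δ,ε,ζ}, {α,β,γ,δ,ζ}, {α,β,γ,ε,ζ}, {α,β,δ,ε,ζ}, {β,γ,δ,ε,ζ}, S }

Derivation:
Seed the family with 𝒢 together with ∅ and S: { {}, {δ}, {α,β,ζ}, {β,γ,ε,ζ}, {α,β,γ,δ,ζ}, S }.
Step 1 (6 new):
  {ε}  = {α,β,γ,δ,ζ}ᶜ
  {α,δ}  = {β,γ,ε,ζ}ᶜ
  {γ,δ,ε}  = {α,β,ζ}ᶜ
  {α,β,δ,ζ}  = {δ} ∪ {α,β,ζ}
  {α,β,γ,ε,ζ}  = {δ}ᶜ
  {β,γ,δ,ε,ζ}  = {δ} ∪ {β,γ,ε,ζ}
  — 12 sets.
Step 2. New:
  {α}  = {β,γ,δ,ε,ζ}ᶜ
  {γ,ε}  = {α,β,δ,ζ}ᶜ
  {δ,ε}  = {ε} ∪ {δ}
  {α,δ,ε}  = {ε} ∪ {α,δ}
  {α,β,ε,ζ}  = {ε} ∪ {α,β,ζ}
  {α,γ,δ,ε}  = {γ,δ,ε} ∪ {α,δ}
  {α,β,δ,ε,ζ}  = {α,β,δ,ζ} ∪ {ε}
  — 19 sets.
Step 3. New:
  {γ}  = {α,β,δ,ε,ζ}ᶜ
  {α,ε}  = {ε} ∪ {α}
  {β,ζ}  = {α,γ,δ,ε}ᶜ
  {γ,δ}  = {α,β,ε,ζ}ᶜ
  {α,γ,ε}  = {γ,ε} ∪ {α}
  {β,γ,ζ}  = {α,δ,ε}ᶜ
  {α,β,γ,ζ}  = {δ,ε}ᶜ
  — 26 sets.
Step 4 (6 new):
  {α,γ}  = {α} ∪ {γ}
  {α,γ,δ}  = {γ,δ} ∪ {α}
  {β,δ,ζ}  = {α,γ,ε}ᶜ
  {β,ε,ζ}  = {β,ζ} ∪ {ε}
  {β,γ,δ,ζ}  = {α,ε}ᶜ
  {β,δ,ε,ζ}  = {β,ζ} ∪ {δ,ε}
  — 32 sets.
Step 5: closed — nothing new.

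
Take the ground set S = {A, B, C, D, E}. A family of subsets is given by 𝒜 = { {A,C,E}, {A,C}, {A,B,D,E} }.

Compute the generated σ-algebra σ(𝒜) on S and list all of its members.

Begin from { ∅, {A,C}, {A,C,E}, {A,B,D,E}, S } (that is, 𝒜 plus ∅ and S).
Iteration 1: 3 new —
  {C}  = ᶜ of {A,B,D,E}
  {B,D}  = ᶜ of {A,C,E}
  {B,D,E}  = ᶜ of {A,C}
Iteration 2. New:
  {B,C,D}  = {C} ∪ {B,D}
  {A,B,C,D}  = {A,C} ∪ {B,D}
  {B,C,D,E}  = {C} ∪ {B,D,E}
Iteration 3: +3 →
  {A}  = ᶜ of {B,C,D,E}
  {E}  = ᶜ of {A,B,C,D}
  {A,E}  = ᶜ of {B,C,D}
Iteration 4: +2 →
  {C,E}  = {C} ∪ {E}
  {A,B,D}  = {B,D} ∪ {A}
Iteration 5: already closed under ᶜ and ∪.

Hence σ(𝒜) has 16 members: { ∅, {A}, {C}, {E}, {A,C}, {A,E}, {B,D}, {C,E}, {A,B,D}, {A,C,E}, {B,C,D}, {B,D,E}, {A,B,C,D}, {A,B,D,E}, {B,C,D,E}, S }.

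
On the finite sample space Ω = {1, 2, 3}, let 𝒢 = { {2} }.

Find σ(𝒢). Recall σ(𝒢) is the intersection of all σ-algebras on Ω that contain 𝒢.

Begin from { ∅, {2}, Ω } (that is, 𝒢 plus ∅ and Ω).
Step 1 (1 new):
  {1, 3}  = complement {2}
  — 4 sets.
Step 2: already closed under ᶜ and ∪.

Therefore σ(𝒢) = { ∅, {2}, {1, 3}, Ω } (|σ(𝒢)| = 4).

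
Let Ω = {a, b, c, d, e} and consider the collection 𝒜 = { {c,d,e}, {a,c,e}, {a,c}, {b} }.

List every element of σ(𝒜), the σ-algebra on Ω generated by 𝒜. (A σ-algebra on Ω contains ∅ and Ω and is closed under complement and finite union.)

Begin from { {}, {b}, {a,c}, {a,c,e}, {c,d,e}, Ω } (that is, 𝒜 plus ∅ and Ω).
Step 1: 7 new —
  {a,b}  = complement {c,d,e}
  {b,d}  = complement {a,c,e}
  {a,b,c}  = {a,c} ∪ {b}
  {b,d,e}  = complement {a,c}
  {a,b,c,e}  = {a,c,e} ∪ {b}
  {a,c,d,e}  = complement {b}
  {b,c,d,e}  = {c,d,e} ∪ {b}
  — 13 sets.
Step 2 (6 new):
  {a}  = complement {b,c,d,e}
  {d}  = complement {a,b,c,e}
  {d,e}  = complement {a,b,c}
  {a,b,d}  = {a,b} ∪ {b,d}
  {a,b,c,d}  = {a,b,c} ∪ {b,d}
  {a,b,d,e}  = {a,b} ∪ {b,d,e}
  — 19 sets.
Step 3: 6 new —
  {c}  = complement {a,b,d,e}
  {e}  = complement {a,b,c,d}
  {a,d}  = {d} ∪ {a}
  {c,e}  = complement {a,b,d}
  {a,c,d}  = {a,c} ∪ {d}
  {a,d,e}  = {d,e} ∪ {a}
  — 25 sets.
Step 4: 7 new —
  {a,e}  = {e} ∪ {a}
  {b,c}  = complement {a,d,e}
  {b,e}  = complement {a,c,d}
  {c,d}  = {c} ∪ {d}
  {a,b,e}  = {a,b} ∪ {e}
  {b,c,d}  = {c} ∪ {b,d}
  {b,c,e}  = complement {a,d}
  — 32 sets.
Step 5: no new sets; the family is a σ-algebra.

Hence σ(𝒜) has 32 members: { {}, {a}, {b}, {c}, {d}, {e}, {a,b}, {a,c}, {a,d}, {a,e}, {b,c}, {b,d}, {b,e}, {c,d}, {c,e}, {d,e}, {a,b,c}, {a,b,d}, {a,b,e}, {a,c,d}, {a,c,e}, {a,d,e}, {b,c,d}, {b,c,e}, {b,d,e}, {c,d,e}, {a,b,c,d}, {a,b,c,e}, {a,b,d,e}, {a,c,d,e}, {b,c,d,e}, Ω }.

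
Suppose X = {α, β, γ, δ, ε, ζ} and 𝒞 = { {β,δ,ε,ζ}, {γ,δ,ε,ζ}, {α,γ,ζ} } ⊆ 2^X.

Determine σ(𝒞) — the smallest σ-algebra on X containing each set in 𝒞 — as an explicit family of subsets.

|σ(𝒞)| = 32.  σ(𝒞) = { {}, {α}, {β}, {γ}, {ζ}, {α,β}, {α,γ}, {α,ζ}, {β,γ}, {β,ζ}, {γ,ζ}, {δ,ε}, {α,β,γ}, {α,β,ζ}, {α,γ,ζ}, {α,δ,ε}, {β,γ,ζ}, {β,δ,ε}, {γ,δ,ε}, {δ,ε,ζ}, {α,β,γ,ζ}, {α,β,δ,ε}, {α,γ,δ,ε}, {α,δ,ε,ζ}, {β,γ,δ,ε}, {β,δ,ε,ζ}, {γ,δ,ε,ζ}, {α,β,γ,δ,ε}, {α,β,δ,ε,ζ}, {α,γ,δ,ε,ζ}, {β,γ,δ,ε,ζ}, X }

Check:
Begin from { {}, {α,γ,ζ}, {β,δ,ε,ζ}, {γ,δ,ε,ζ}, X } (that is, 𝒞 plus ∅ and X).
Round 1 adds 5:
  {α,β}  = complement {γ,δ,ε,ζ}
  {α,γ}  = complement {β,δ,ε,ζ}
  {β,δ,ε}  = complement {α,γ,ζ}
  {α,γ,δ,ε,ζ}  = {α,γ,ζ} ∪ {γ,δ,ε,ζ}
  {β,γ,δ,ε,ζ}  = {β,δ,ε,ζ} ∪ {γ,δ,ε,ζ}
  — 10 sets.
Round 2: 7 new —
  {α}  = complement {β,γ,δ,ε,ζ}
  {β}  = complement {α,γ,δ,ε,ζ}
  {α,β,γ}  = {α,β} ∪ {α,γ}
  {α,β,γ,ζ}  = {α,β} ∪ {α,γ,ζ}
  {α,β,δ,ε}  = {α,β} ∪ {β,δ,ε}
  {α,β,γ,δ,ε}  = {α,γ} ∪ {β,δ,ε}
  {α,β,δ,ε,ζ}  = {α,β} ∪ {β,δ,ε,ζ}
  — 17 sets.
Round 3. New:
  {γ}  = complement {α,β,δ,ε,ζ}
  {ζ}  = complement {α,β,γ,δ,ε}
  {γ,ζ}  = complement {α,β,δ,ε}
  {δ,ε}  = complement {α,β,γ,ζ}
  {δ,ε,ζ}  = complement {α,β,γ}
  — 22 sets.
Round 4 (10 new):
  {α,ζ}  = {ζ} ∪ {α}
  {β,γ}  = {β} ∪ {γ}
  {β,ζ}  = {β} ∪ {ζ}
  {α,β,ζ}  = {α,β} ∪ {ζ}
  {α,δ,ε}  = {δ,ε} ∪ {α}
  {β,γ,ζ}  = {β} ∪ {γ,ζ}
  {γ,δ,ε}  = {δ,ε} ∪ {γ}
  {α,γ,δ,ε}  = {δ,ε} ∪ {α,γ}
  {α,δ,ε,ζ}  = {δ,ε,ζ} ∪ {α}
  {β,γ,δ,ε}  = {γ} ∪ {β,δ,ε}
  — 32 sets.
Round 5: closed — nothing new.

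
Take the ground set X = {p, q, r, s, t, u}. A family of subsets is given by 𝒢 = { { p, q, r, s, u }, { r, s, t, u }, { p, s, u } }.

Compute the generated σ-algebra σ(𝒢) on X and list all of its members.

σ(𝒢) = { {  }, { p }, { q }, { r }, { t }, { p, q }, { p, r }, { p, t }, { q, r }, { q, t }, { r, t }, { s, u }, { p, q, r }, { p, q, t }, { p, r, t }, { p, s, u }, { q, r, t }, { q, s, u }, { r, s, u }, { s, t, u }, { p, q, r, t }, { p, q, s, u }, { p, r, s, u }, { p, s, t, u }, { q, r, s, u }, { q, s, t, u }, { r, s, t, u }, { p, q, r, s, u }, { p, q, s, t, u }, { p, r, s, t, u }, { q, r, s, t, u }, X }

Derivation:
Begin from { {  }, { p, s, u }, { r, s, t, u }, { p, q, r, s, u }, X } (that is, 𝒢 plus ∅ and X).
Pass 1 adds 4:
  { t }  = ᶜ of { p, q, r, s, u }
  { p, q }  = ᶜ of { r, s, t, u }
  { q, r, t }  = ᶜ of { p, s, u }
  { p, r, s, t, u }  = { r, s, t, u } ∪ { p, s, u }
  (now 9)
Pass 2. New:
  { q }  = ᶜ of { p, r, s, t, u }
  { p, q, t }  = { p, q } ∪ { t }
  { p, q, r, t }  = { p, q } ∪ { q, r, t }
  { p, q, s, u }  = { p, q } ∪ { p, s, u }
  { p, s, t, u }  = { p, s, u } ∪ { t }
  { q, r, s, t, u }  = { r, s, t, u } ∪ { q, r, t }
  (now 15)
Pass 3 adds 7:
  { p }  = ᶜ of { q, r, s, t, u }
  { q, r }  = ᶜ of { p, s, t, u }
  { q, t }  = { q } ∪ { t }
  { r, t }  = ᶜ of { p, q, s, u }
  { s, u }  = ᶜ of { p, q, r, t }
  { r, s, u }  = ᶜ of { p, q, t }
  { p, q, s, t, u }  = { p, q, t } ∪ { p, q, s, u }
  (now 22)
Pass 4 adds 9:
  { r }  = ᶜ of { p, q, s, t, u }
  { p, t }  = { t } ∪ { p }
  { p, q, r }  = { p, q } ∪ { q, r }
  { p, r, t }  = { r, t } ∪ { p }
  { q, s, u }  = { q } ∪ { s, u }
  { s, t, u }  = { s, u } ∪ { t }
  { p, r, s, u }  = ᶜ of { q, t }
  { q, r, s, u }  = { q } ∪ { r, s, u }
  { q, s, t, u }  = { q, t } ∪ { s, u }
  (now 31)
Pass 5 (1 new):
  { p, r }  = ᶜ of { q, s, t, u }
  (now 32)
Pass 6: already closed under ᶜ and ∪.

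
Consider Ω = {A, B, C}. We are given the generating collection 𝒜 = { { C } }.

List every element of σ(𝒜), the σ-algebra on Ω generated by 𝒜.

Answer: σ(𝒜) = { {  }, { C }, { A, B }, Ω }

Derivation:
Initial family (3 sets): { {  }, { C }, Ω }.
Iteration 1: +1 →
  { A, B }  = complement { C }
  (now 4)
Iteration 2: closed — nothing new.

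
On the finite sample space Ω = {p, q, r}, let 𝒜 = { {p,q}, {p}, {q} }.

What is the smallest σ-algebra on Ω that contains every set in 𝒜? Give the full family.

Initial family (5 sets): { ∅, {p}, {q}, {p,q}, Ω }.
Step 1: +3 →
  {r}  = {p,q}ᶜ
  {p,r}  = {q}ᶜ
  {q,r}  = {p}ᶜ
  — 8 sets.
Step 2: closed — nothing new.

σ(𝒜) = { ∅, {p}, {q}, {r}, {p,q}, {p,r}, {q,r}, Ω }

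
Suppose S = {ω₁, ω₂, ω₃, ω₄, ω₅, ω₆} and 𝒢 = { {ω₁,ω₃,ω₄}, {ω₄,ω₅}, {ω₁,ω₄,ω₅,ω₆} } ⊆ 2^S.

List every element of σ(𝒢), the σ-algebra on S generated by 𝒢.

Begin from { {}, {ω₄,ω₅}, {ω₁,ω₃,ω₄}, {ω₁,ω₄,ω₅,ω₆}, S } (that is, 𝒢 plus ∅ and S).
Round 1 (5 new):
  {ω₂,ω₃}  = ᶜ of {ω₁,ω₄,ω₅,ω₆}
  {ω₂,ω₅,ω₆}  = ᶜ of {ω₁,ω₃,ω₄}
  {ω₁,ω₂,ω₃,ω₆}  = ᶜ of {ω₄,ω₅}
  {ω₁,ω₃,ω₄,ω₅}  = {ω₄,ω₅} ∪ {ω₁,ω₃,ω₄}
  {ω₁,ω₃,ω₄,ω₅,ω₆}  = {ω₁,ω₃,ω₄} ∪ {ω₁,ω₄,ω₅,ω₆}
Round 2. New:
  {ω₂}  = ᶜ of {ω₁,ω₃,ω₄,ω₅,ω₆}
  {ω₂,ω₆}  = ᶜ of {ω₁,ω₃,ω₄,ω₅}
  {ω₁,ω₂,ω₃,ω₄}  = {ω₁,ω₃,ω₄} ∪ {ω₂,ω₃}
  {ω₂,ω₃,ω₄,ω₅}  = {ω₄,ω₅} ∪ {ω₂,ω₃}
  {ω₂,ω₃,ω₅,ω₆}  = {ω₂,ω₅,ω₆} ∪ {ω₂,ω₃}
  {ω₂,ω₄,ω₅,ω₆}  = {ω₂,ω₅,ω₆} ∪ {ω₄,ω₅}
  {ω₁,ω₂,ω₃,ω₄,ω₅}  = {ω₂,ω₃} ∪ {ω₁,ω₃,ω₄,ω₅}
  {ω₁,ω₂,ω₃,ω₄,ω₆}  = {ω₁,ω₂,ω₃,ω₆} ∪ {ω₁,ω₃,ω₄}
  {ω₁,ω₂,ω₃,ω₅,ω₆}  = {ω₂,ω₅,ω₆} ∪ {ω₁,ω₂,ω₃,ω₆}
  {ω₁,ω₂,ω₄,ω₅,ω₆}  = {ω₁,ω₄,ω₅,ω₆} ∪ {ω₂,ω₅,ω₆}
Round 3 (11 new):
  {ω₃}  = ᶜ of {ω₁,ω₂,ω₄,ω₅,ω₆}
  {ω₄}  = ᶜ of {ω₁,ω₂,ω₃,ω₅,ω₆}
  {ω₅}  = ᶜ of {ω₁,ω₂,ω₃,ω₄,ω₆}
  {ω₆}  = ᶜ of {ω₁,ω₂,ω₃,ω₄,ω₅}
  {ω₁,ω₃}  = ᶜ of {ω₂,ω₄,ω₅,ω₆}
  {ω₁,ω₄}  = ᶜ of {ω₂,ω₃,ω₅,ω₆}
  {ω₁,ω₆}  = ᶜ of {ω₂,ω₃,ω₄,ω₅}
  {ω₅,ω₆}  = ᶜ of {ω₁,ω₂,ω₃,ω₄}
  {ω₂,ω₃,ω₆}  = {ω₂,ω₆} ∪ {ω₂,ω₃}
  {ω₂,ω₄,ω₅}  = {ω₂} ∪ {ω₄,ω₅}
  {ω₂,ω₃,ω₄,ω₅,ω₆}  = {ω₄,ω₅} ∪ {ω₂,ω₃,ω₅,ω₆}
Round 4: 27 new —
  {ω₁}  = ᶜ of {ω₂,ω₃,ω₄,ω₅,ω₆}
  {ω₂,ω₄}  = {ω₂} ∪ {ω₄}
  {ω₂,ω₅}  = {ω₂} ∪ {ω₅}
  {ω₃,ω₄}  = {ω₃} ∪ {ω₄}
  {ω₃,ω₅}  = {ω₅} ∪ {ω₃}
  {ω₃,ω₆}  = {ω₆} ∪ {ω₃}
  {ω₄,ω₆}  = {ω₆} ∪ {ω₄}
  {ω₁,ω₂,ω₃}  = {ω₂} ∪ {ω₁,ω₃}
  {ω₁,ω₂,ω₄}  = {ω₂} ∪ {ω₁,ω₄}
  {ω₁,ω₂,ω₆}  = {ω₁,ω₆} ∪ {ω₂}
  {ω₁,ω₃,ω₅}  = {ω₅} ∪ {ω₁,ω₃}
  {ω₁,ω₃,ω₆}  = ᶜ of {ω₂,ω₄,ω₅}
  {ω₁,ω₄,ω₅}  = ᶜ of {ω₂,ω₃,ω₆}
  {ω₁,ω₄,ω₆}  = {ω₁,ω₆} ∪ {ω₁,ω₄}
  {ω₁,ω₅,ω₆}  = {ω₅,ω₆} ∪ {ω₁,ω₆}
  {ω₂,ω₃,ω₄}  = {ω₂,ω₃} ∪ {ω₄}
  {ω₂,ω₃,ω₅}  = {ω₅} ∪ {ω₂,ω₃}
  {ω₂,ω₄,ω₆}  = {ω₂,ω₆} ∪ {ω₄}
  {ω₃,ω₄,ω₅}  = {ω₄,ω₅} ∪ {ω₃}
  {ω₃,ω₅,ω₆}  = {ω₅,ω₆} ∪ {ω₃}
  {ω₄,ω₅,ω₆}  = {ω₅,ω₆} ∪ {ω₄,ω₅}
  {ω₁,ω₂,ω₄,ω₅}  = {ω₁,ω₄} ∪ {ω₂,ω₄,ω₅}
  {ω₁,ω₂,ω₄,ω₆}  = {ω₂,ω₆} ∪ {ω₁,ω₄}
  {ω₁,ω₂,ω₅,ω₆}  = {ω₁,ω₆} ∪ {ω₂,ω₅,ω₆}
  {ω₁,ω₃,ω₄,ω₆}  = {ω₁,ω₆} ∪ {ω₁,ω₃,ω₄}
  {ω₁,ω₃,ω₅,ω₆}  = {ω₅,ω₆} ∪ {ω₁,ω₃}
  {ω₂,ω₃,ω₄,ω₆}  = {ω₂,ω₃,ω₆} ∪ {ω₄}
Round 5: +6 →
  {ω₁,ω₂}  = {ω₂} ∪ {ω₁}
  {ω₁,ω₅}  = ᶜ of {ω₂,ω₃,ω₄,ω₆}
  {ω₁,ω₂,ω₅}  = {ω₁} ∪ {ω₂,ω₅}
  {ω₃,ω₄,ω₆}  = {ω₃,ω₄} ∪ {ω₃,ω₆}
  {ω₁,ω₂,ω₃,ω₅}  = ᶜ of {ω₄,ω₆}
  {ω₃,ω₄,ω₅,ω₆}  = {ω₃,ω₄} ∪ {ω₄,ω₅,ω₆}
After Round 6 the family is unchanged; done.

|σ(𝒢)| = 64.  σ(𝒢) = { {}, {ω₁}, {ω₂}, {ω₃}, {ω₄}, {ω₅}, {ω₆}, {ω₁,ω₂}, {ω₁,ω₃}, {ω₁,ω₄}, {ω₁,ω₅}, {ω₁,ω₆}, {ω₂,ω₃}, {ω₂,ω₄}, {ω₂,ω₅}, {ω₂,ω₆}, {ω₃,ω₄}, {ω₃,ω₅}, {ω₃,ω₆}, {ω₄,ω₅}, {ω₄,ω₆}, {ω₅,ω₆}, {ω₁,ω₂,ω₃}, {ω₁,ω₂,ω₄}, {ω₁,ω₂,ω₅}, {ω₁,ω₂,ω₆}, {ω₁,ω₃,ω₄}, {ω₁,ω₃,ω₅}, {ω₁,ω₃,ω₆}, {ω₁,ω₄,ω₅}, {ω₁,ω₄,ω₆}, {ω₁,ω₅,ω₆}, {ω₂,ω₃,ω₄}, {ω₂,ω₃,ω₅}, {ω₂,ω₃,ω₆}, {ω₂,ω₄,ω₅}, {ω₂,ω₄,ω₆}, {ω₂,ω₅,ω₆}, {ω₃,ω₄,ω₅}, {ω₃,ω₄,ω₆}, {ω₃,ω₅,ω₆}, {ω₄,ω₅,ω₆}, {ω₁,ω₂,ω₃,ω₄}, {ω₁,ω₂,ω₃,ω₅}, {ω₁,ω₂,ω₃,ω₆}, {ω₁,ω₂,ω₄,ω₅}, {ω₁,ω₂,ω₄,ω₆}, {ω₁,ω₂,ω₅,ω₆}, {ω₁,ω₃,ω₄,ω₅}, {ω₁,ω₃,ω₄,ω₆}, {ω₁,ω₃,ω₅,ω₆}, {ω₁,ω₄,ω₅,ω₆}, {ω₂,ω₃,ω₄,ω₅}, {ω₂,ω₃,ω₄,ω₆}, {ω₂,ω₃,ω₅,ω₆}, {ω₂,ω₄,ω₅,ω₆}, {ω₃,ω₄,ω₅,ω₆}, {ω₁,ω₂,ω₃,ω₄,ω₅}, {ω₁,ω₂,ω₃,ω₄,ω₆}, {ω₁,ω₂,ω₃,ω₅,ω₆}, {ω₁,ω₂,ω₄,ω₅,ω₆}, {ω₁,ω₃,ω₄,ω₅,ω₆}, {ω₂,ω₃,ω₄,ω₅,ω₆}, S }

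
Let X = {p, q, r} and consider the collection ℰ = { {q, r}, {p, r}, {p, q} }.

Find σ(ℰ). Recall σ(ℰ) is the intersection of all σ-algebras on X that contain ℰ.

|σ(ℰ)| = 8.  σ(ℰ) = { {}, {p}, {q}, {r}, {p, q}, {p, r}, {q, r}, X }

Working:
Begin from { {}, {p, q}, {p, r}, {q, r}, X } (that is, ℰ plus ∅ and X).
Round 1. New:
  {p}  = X∖{q, r}
  {q}  = X∖{p, r}
  {r}  = X∖{p, q}
  [8 total]
Round 2: no new sets; the family is a σ-algebra.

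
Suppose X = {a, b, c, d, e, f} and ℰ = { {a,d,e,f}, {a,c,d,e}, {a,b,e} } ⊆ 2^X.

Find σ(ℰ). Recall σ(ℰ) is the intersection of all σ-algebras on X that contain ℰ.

σ(ℰ) = { {}, {b}, {c}, {d}, {f}, {a,e}, {b,c}, {b,d}, {b,f}, {c,d}, {c,f}, {d,f}, {a,b,e}, {a,c,e}, {a,d,e}, {a,e,f}, {b,c,d}, {b,c,f}, {b,d,f}, {c,d,f}, {a,b,c,e}, {a,b,d,e}, {a,b,e,f}, {a,c,d,e}, {a,c,e,f}, {a,d,e,f}, {b,c,d,f}, {a,b,c,d,e}, {a,b,c,e,f}, {a,b,d,e,f}, {a,c,d,e,f}, X }

Working:
Seed the family with ℰ together with ∅ and X: { {}, {a,b,e}, {a,c,d,e}, {a,d,e,f}, X }.
Iteration 1: +6 →
  {b,c}  = ᶜ of {a,d,e,f}
  {b,f}  = ᶜ of {a,c,d,e}
  {c,d,f}  = ᶜ of {a,b,e}
  {a,b,c,d,e}  = {a,b,e} ∪ {a,c,d,e}
  {a,b,d,e,f}  = {a,b,e} ∪ {a,d,e,f}
  {a,c,d,e,f}  = {a,c,d,e} ∪ {a,d,e,f}
  |family| = 11
Iteration 2 (7 new):
  {b}  = ᶜ of {a,c,d,e,f}
  {c}  = ᶜ of {a,b,d,e,f}
  {f}  = ᶜ of {a,b,c,d,e}
  {b,c,f}  = {b,f} ∪ {b,c}
  {a,b,c,e}  = {a,b,e} ∪ {b,c}
  {a,b,e,f}  = {b,f} ∪ {a,b,e}
  {b,c,d,f}  = {b,f} ∪ {c,d,f}
  |family| = 18
Iteration 3: 6 new —
  {a,e}  = ᶜ of {b,c,d,f}
  {c,d}  = ᶜ of {a,b,e,f}
  {c,f}  = {c} ∪ {f}
  {d,f}  = ᶜ of {a,b,c,e}
  {a,d,e}  = ᶜ of {b,c,f}
  {a,b,c,e,f}  = {c} ∪ {a,b,e,f}
  |family| = 24
Iteration 4 (7 new):
  {d}  = ᶜ of {a,b,c,e,f}
  {a,c,e}  = {c} ∪ {a,e}
  {a,e,f}  = {f} ∪ {a,e}
  {b,c,d}  = {c,d} ∪ {b}
  {b,d,f}  = {b} ∪ {d,f}
  {a,b,d,e}  = ᶜ of {c,f}
  {a,c,e,f}  = {c,f} ∪ {a,e}
  |family| = 31
Iteration 5 adds 1:
  {b,d}  = ᶜ of {a,c,e,f}
  |family| = 32
Iteration 6: closed — nothing new.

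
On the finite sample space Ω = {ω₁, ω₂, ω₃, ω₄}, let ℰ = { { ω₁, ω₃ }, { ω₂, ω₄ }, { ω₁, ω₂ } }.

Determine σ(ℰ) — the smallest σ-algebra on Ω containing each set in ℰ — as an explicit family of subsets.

Initial family (5 sets): { ∅, { ω₁, ω₂ }, { ω₁, ω₃ }, { ω₂, ω₄ }, Ω }.
Pass 1: +3 →
  { ω₃, ω₄ }  = { ω₁, ω₂ }ᶜ
  { ω₁, ω₂, ω₃ }  = { ω₁, ω₂ } ∪ { ω₁, ω₃ }
  { ω₁, ω₂, ω₄ }  = { ω₁, ω₂ } ∪ { ω₂, ω₄ }
  |family| = 8
Pass 2. New:
  { ω₃ }  = { ω₁, ω₂, ω₄ }ᶜ
  { ω₄ }  = { ω₁, ω₂, ω₃ }ᶜ
  { ω₁, ω₃, ω₄ }  = { ω₃, ω₄ } ∪ { ω₁, ω₃ }
  { ω₂, ω₃, ω₄ }  = { ω₃, ω₄ } ∪ { ω₂, ω₄ }
  |family| = 12
Pass 3. New:
  { ω₁ }  = { ω₂, ω₃, ω₄ }ᶜ
  { ω₂ }  = { ω₁, ω₃, ω₄ }ᶜ
  |family| = 14
Pass 4. New:
  { ω₁, ω₄ }  = { ω₄ } ∪ { ω₁ }
  { ω₂, ω₃ }  = { ω₃ } ∪ { ω₂ }
  |family| = 16
Pass 5: stable.

σ(ℰ) = { ∅, { ω₁ }, { ω₂ }, { ω₃ }, { ω₄ }, { ω₁, ω₂ }, { ω₁, ω₃ }, { ω₁, ω₄ }, { ω₂, ω₃ }, { ω₂, ω₄ }, { ω₃, ω₄ }, { ω₁, ω₂, ω₃ }, { ω₁, ω₂, ω₄ }, { ω₁, ω₃, ω₄ }, { ω₂, ω₃, ω₄ }, Ω }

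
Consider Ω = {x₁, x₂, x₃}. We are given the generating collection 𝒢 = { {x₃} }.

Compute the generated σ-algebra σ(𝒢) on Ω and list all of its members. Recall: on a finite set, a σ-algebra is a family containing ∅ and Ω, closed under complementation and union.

Seed the family with 𝒢 together with ∅ and Ω: { {}, {x₃}, Ω }.
Iteration 1 (1 new):
  {x₁,x₂}  = Ω∖{x₃}
  |family| = 4
After Iteration 2 the family is unchanged; done.

|σ(𝒢)| = 4.  σ(𝒢) = { {}, {x₃}, {x₁,x₂}, Ω }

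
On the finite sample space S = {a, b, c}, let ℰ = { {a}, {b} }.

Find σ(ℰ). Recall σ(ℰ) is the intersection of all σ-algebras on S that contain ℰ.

Take S₀ = ℰ ∪ {∅, S} = { {}, {a}, {b}, S }.
Round 1: +3 →
  {a, b}  = {a} ∪ {b}
  {a, c}  = {b}ᶜ
  {b, c}  = {a}ᶜ
  [7 total]
Round 2 (1 new):
  {c}  = {a, b}ᶜ
  [8 total]
Round 3: no new sets; the family is a σ-algebra.

Therefore σ(ℰ) = { {}, {a}, {b}, {c}, {a, b}, {a, c}, {b, c}, S } (|σ(ℰ)| = 8).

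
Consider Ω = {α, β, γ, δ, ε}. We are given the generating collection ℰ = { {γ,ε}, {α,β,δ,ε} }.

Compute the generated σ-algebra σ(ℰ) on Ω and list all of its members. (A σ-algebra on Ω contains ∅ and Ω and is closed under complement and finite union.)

Answer: σ(ℰ) = { {}, {γ}, {ε}, {γ,ε}, {α,β,δ}, {α,β,γ,δ}, {α,β,δ,ε}, Ω }

Check:
Begin from { {}, {γ,ε}, {α,β,δ,ε}, Ω } (that is, ℰ plus ∅ and Ω).
Round 1 adds 2:
  {γ}  = {α,β,δ,ε}ᶜ
  {α,β,δ}  = {γ,ε}ᶜ
  (now 6)
Round 2: +1 →
  {α,β,γ,δ}  = {γ} ∪ {α,β,δ}
  (now 7)
Round 3 adds 1:
  {ε}  = {α,β,γ,δ}ᶜ
  (now 8)
Round 4: closed — nothing new.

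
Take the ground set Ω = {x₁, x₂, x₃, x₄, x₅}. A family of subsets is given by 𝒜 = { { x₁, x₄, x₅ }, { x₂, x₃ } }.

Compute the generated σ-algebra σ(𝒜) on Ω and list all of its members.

|σ(𝒜)| = 4.  σ(𝒜) = { ∅, { x₂, x₃ }, { x₁, x₄, x₅ }, Ω }

Derivation:
Seed the family with 𝒜 together with ∅ and Ω: { ∅, { x₂, x₃ }, { x₁, x₄, x₅ }, Ω }.
After Iteration 1 the family is unchanged; done.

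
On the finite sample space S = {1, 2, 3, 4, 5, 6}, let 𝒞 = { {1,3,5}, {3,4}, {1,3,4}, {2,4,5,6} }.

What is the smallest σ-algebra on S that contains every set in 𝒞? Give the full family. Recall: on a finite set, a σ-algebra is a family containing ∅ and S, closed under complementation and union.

σ(𝒞) = { {}, {1}, {3}, {4}, {5}, {1,3}, {1,4}, {1,5}, {2,6}, {3,4}, {3,5}, {4,5}, {1,2,6}, {1,3,4}, {1,3,5}, {1,4,5}, {2,3,6}, {2,4,6}, {2,5,6}, {3,4,5}, {1,2,3,6}, {1,2,4,6}, {1,2,5,6}, {1,3,4,5}, {2,3,4,6}, {2,3,5,6}, {2,4,5,6}, {1,2,3,4,6}, {1,2,3,5,6}, {1,2,4,5,6}, {2,3,4,5,6}, S }

Check:
Begin from { {}, {3,4}, {1,3,4}, {1,3,5}, {2,4,5,6}, S } (that is, 𝒞 plus ∅ and S).
Pass 1: +6 →
  {1,3}  = S∖{2,4,5,6}
  {2,4,6}  = S∖{1,3,5}
  {2,5,6}  = S∖{1,3,4}
  {1,2,5,6}  = S∖{3,4}
  {1,3,4,5}  = {1,3,4} ∪ {1,3,5}
  {2,3,4,5,6}  = {3,4} ∪ {2,4,5,6}
Pass 2: +6 →
  {1}  = S∖{2,3,4,5,6}
  {2,6}  = S∖{1,3,4,5}
  {2,3,4,6}  = {2,4,6} ∪ {3,4}
  {1,2,3,4,6}  = {2,4,6} ∪ {1,3,4}
  {1,2,3,5,6}  = {1,3,5} ∪ {2,5,6}
  {1,2,4,5,6}  = {2,4,6} ∪ {1,2,5,6}
Pass 3: 7 new —
  {3}  = S∖{1,2,4,5,6}
  {4}  = S∖{1,2,3,5,6}
  {5}  = S∖{1,2,3,4,6}
  {1,5}  = S∖{2,3,4,6}
  {1,2,6}  = {2,6} ∪ {1}
  {1,2,3,6}  = {1,3} ∪ {2,6}
  {1,2,4,6}  = {2,4,6} ∪ {1}
Pass 4. New:
  {1,4}  = {1} ∪ {4}
  {3,5}  = S∖{1,2,4,6}
  {4,5}  = S∖{1,2,3,6}
  {1,4,5}  = {1,5} ∪ {4}
  {2,3,6}  = {2,6} ∪ {3}
  {3,4,5}  = S∖{1,2,6}
  {2,3,5,6}  = {2,5,6} ∪ {3}
Pass 5: no new sets; the family is a σ-algebra.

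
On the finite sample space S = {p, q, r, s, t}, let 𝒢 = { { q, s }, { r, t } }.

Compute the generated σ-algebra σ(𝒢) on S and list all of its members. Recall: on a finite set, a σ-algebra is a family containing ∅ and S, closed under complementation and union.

σ(𝒢) (8 sets): { {  }, { p }, { q, s }, { r, t }, { p, q, s }, { p, r, t }, { q, r, s, t }, S }

Trace:
Take S₀ = 𝒢 ∪ {∅, S} = { {  }, { q, s }, { r, t }, S }.
Step 1. New:
  { p, q, s }  = complement { r, t }
  { p, r, t }  = complement { q, s }
  { q, r, s, t }  = { r, t } ∪ { q, s }
  [7 total]
Step 2. New:
  { p }  = complement { q, r, s, t }
  [8 total]
Step 3 adds nothing — fixpoint reached.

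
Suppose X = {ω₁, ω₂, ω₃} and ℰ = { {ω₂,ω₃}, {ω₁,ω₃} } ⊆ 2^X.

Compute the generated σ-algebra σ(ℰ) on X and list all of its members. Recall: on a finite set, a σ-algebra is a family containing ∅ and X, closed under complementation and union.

σ(ℰ) (8 sets): { {}, {ω₁}, {ω₂}, {ω₃}, {ω₁,ω₂}, {ω₁,ω₃}, {ω₂,ω₃}, X }

Trace:
Seed the family with ℰ together with ∅ and X: { {}, {ω₁,ω₃}, {ω₂,ω₃}, X }.
Step 1 adds 2:
  {ω₁}  = complement {ω₂,ω₃}
  {ω₂}  = complement {ω₁,ω₃}
  — 6 sets.
Step 2: 1 new —
  {ω₁,ω₂}  = {ω₂} ∪ {ω₁}
  — 7 sets.
Step 3 adds 1:
  {ω₃}  = complement {ω₁,ω₂}
  — 8 sets.
Step 4: stable.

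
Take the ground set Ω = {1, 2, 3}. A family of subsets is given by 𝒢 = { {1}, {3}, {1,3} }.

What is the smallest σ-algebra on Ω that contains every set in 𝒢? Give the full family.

|σ(𝒢)| = 8.  σ(𝒢) = { ∅, {1}, {2}, {3}, {1,2}, {1,3}, {2,3}, Ω }

Check:
Initial family (5 sets): { ∅, {1}, {3}, {1,3}, Ω }.
Iteration 1. New:
  {2}  = {1,3}ᶜ
  {1,2}  = {3}ᶜ
  {2,3}  = {1}ᶜ
  (now 8)
Iteration 2: stable.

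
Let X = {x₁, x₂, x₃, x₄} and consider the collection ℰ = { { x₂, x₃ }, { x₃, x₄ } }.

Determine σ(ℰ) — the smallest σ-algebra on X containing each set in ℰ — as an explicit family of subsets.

Answer: σ(ℰ) = { {  }, { x₁ }, { x₂ }, { x₃ }, { x₄ }, { x₁, x₂ }, { x₁, x₃ }, { x₁, x₄ }, { x₂, x₃ }, { x₂, x₄ }, { x₃, x₄ }, { x₁, x₂, x₃ }, { x₁, x₂, x₄ }, { x₁, x₃, x₄ }, { x₂, x₃, x₄ }, X }

Check:
Start: ℰ ∪ {∅, X} = { {  }, { x₂, x₃ }, { x₃, x₄ }, X }.
Round 1: +3 →
  { x₁, x₂ }  = ᶜ of { x₃, x₄ }
  { x₁, x₄ }  = ᶜ of { x₂, x₃ }
  { x₂, x₃, x₄ }  = { x₃, x₄ } ∪ { x₂, x₃ }
  — 7 sets.
Round 2: 4 new —
  { x₁ }  = ᶜ of { x₂, x₃, x₄ }
  { x₁, x₂, x₃ }  = { x₂, x₃ } ∪ { x₁, x₂ }
  { x₁, x₂, x₄ }  = { x₁, x₄ } ∪ { x₁, x₂ }
  { x₁, x₃, x₄ }  = { x₃, x₄ } ∪ { x₁, x₄ }
  — 11 sets.
Round 3 (3 new):
  { x₂ }  = ᶜ of { x₁, x₃, x₄ }
  { x₃ }  = ᶜ of { x₁, x₂, x₄ }
  { x₄ }  = ᶜ of { x₁, x₂, x₃ }
  — 14 sets.
Round 4: +2 →
  { x₁, x₃ }  = { x₃ } ∪ { x₁ }
  { x₂, x₄ }  = { x₄ } ∪ { x₂ }
  — 16 sets.
Round 5: closed — nothing new.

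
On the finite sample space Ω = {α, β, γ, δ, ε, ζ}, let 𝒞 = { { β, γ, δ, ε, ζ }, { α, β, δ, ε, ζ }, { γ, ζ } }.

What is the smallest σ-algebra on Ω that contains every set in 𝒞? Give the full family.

Initial family (5 sets): { {}, { γ, ζ }, { α, β, δ, ε, ζ }, { β, γ, δ, ε, ζ }, Ω }.
Pass 1: +3 →
  { α }  = { β, γ, δ, ε, ζ }ᶜ
  { γ }  = { α, β, δ, ε, ζ }ᶜ
  { α, β, δ, ε }  = { γ, ζ }ᶜ
  |family| = 8
Pass 2: +3 →
  { α, γ }  = { γ } ∪ { α }
  { α, γ, ζ }  = { γ, ζ } ∪ { α }
  { α, β, γ, δ, ε }  = { γ } ∪ { α, β, δ, ε }
  |family| = 11
Pass 3 (3 new):
  { ζ }  = { α, β, γ, δ, ε }ᶜ
  { β, δ, ε }  = { α, γ, ζ }ᶜ
  { β, δ, ε, ζ }  = { α, γ }ᶜ
  |family| = 14
Pass 4: +2 →
  { α, ζ }  = { α } ∪ { ζ }
  { β, γ, δ, ε }  = { γ } ∪ { β, δ, ε }
  |family| = 16
After Pass 5 the family is unchanged; done.

Hence σ(𝒞) has 16 members: { {}, { α }, { γ }, { ζ }, { α, γ }, { α, ζ }, { γ, ζ }, { α, γ, ζ }, { β, δ, ε }, { α, β, δ, ε }, { β, γ, δ, ε }, { β, δ, ε, ζ }, { α, β, γ, δ, ε }, { α, β, δ, ε, ζ }, { β, γ, δ, ε, ζ }, Ω }.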